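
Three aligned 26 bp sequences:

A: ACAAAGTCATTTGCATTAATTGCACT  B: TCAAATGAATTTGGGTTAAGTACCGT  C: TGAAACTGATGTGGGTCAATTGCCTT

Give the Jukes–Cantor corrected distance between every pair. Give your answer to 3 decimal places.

d(A,B) = 0.539, d(A,C) = 0.539, d(B,C) = 0.464

A–B: 10/26 sites differ → p ≈ 0.384615, d = −0.75 ln(1 − 0.51282) = 0.539341 ≈ 0.539.
A–C: 10/26 sites differ → p ≈ 0.384615, d = −0.75 ln(1 − 0.51282) = 0.539341 ≈ 0.539.
B–C: 9/26 sites differ → p ≈ 0.346154, d = −0.75 ln(1 − 0.461539) = 0.464280 ≈ 0.464.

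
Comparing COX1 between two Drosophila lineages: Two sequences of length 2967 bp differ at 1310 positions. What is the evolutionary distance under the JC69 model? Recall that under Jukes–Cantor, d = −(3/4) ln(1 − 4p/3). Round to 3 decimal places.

p = 1310/2967 ≈ 0.441523.
d = −(3/4) ln(1 − 4p/3) = −0.75 ln(1 − 0.588697) = −0.75 ln(0.411303)
  = −0.75 × (-0.888425) = 0.666319 substitutions/site.

0.666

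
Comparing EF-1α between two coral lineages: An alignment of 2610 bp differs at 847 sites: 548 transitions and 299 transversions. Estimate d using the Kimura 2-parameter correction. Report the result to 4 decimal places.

0.4474

P = 548/2610 ≈ 0.209962 and Q = 299/2610 ≈ 0.114559.
Under the Kimura two-parameter model, d = −½ ln(1 − 2P − Q) − ¼ ln(1 − 2Q).
1 − 2P − Q = 0.465517, giving −½ ln(0.465517) = 0.382303.
1 − 2Q = 0.770882, giving −¼ ln(0.770882) = 0.065055.
d = 0.382303 + 0.065055 = 0.447358.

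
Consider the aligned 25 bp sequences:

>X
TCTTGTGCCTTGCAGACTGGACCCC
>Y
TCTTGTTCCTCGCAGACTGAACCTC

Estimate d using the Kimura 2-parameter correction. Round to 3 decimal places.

0.185

Of 25 sites, 3 differences are transitions and 1 are transversions, so P = 3/25 = 0.12 and Q = 1/25 = 0.04.
Under the Kimura two-parameter model, d = −½ ln(1 − 2P − Q) − ¼ ln(1 − 2Q).
1 − 2P − Q = 0.72, giving −½ ln(0.72) = 0.164252.
1 − 2Q = 0.92, giving −¼ ln(0.92) = 0.020845.
d = 0.164252 + 0.020845 = 0.185097.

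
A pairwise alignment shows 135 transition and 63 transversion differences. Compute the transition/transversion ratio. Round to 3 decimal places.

R = 135/63 = 2.142857… ≈ 2.143 (to 3 d.p.).

2.143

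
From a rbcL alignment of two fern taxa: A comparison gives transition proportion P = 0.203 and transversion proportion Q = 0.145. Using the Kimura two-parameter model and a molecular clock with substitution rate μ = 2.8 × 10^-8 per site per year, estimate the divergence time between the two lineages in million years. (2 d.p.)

8.68

Under the Kimura two-parameter model, d = −½ ln(1 − 2P − Q) − ¼ ln(1 − 2Q).
1 − 2P − Q = 0.449, giving −½ ln(0.449) = 0.400366.
1 − 2Q = 0.71, giving −¼ ln(0.71) = 0.085623.
d = 0.400366 + 0.085623 = 0.485989.
Under a molecular clock d = 2μt, so t = d/(2μ) = 0.485989 / (2 × 2.8 × 10^-8) = 8.68 million years.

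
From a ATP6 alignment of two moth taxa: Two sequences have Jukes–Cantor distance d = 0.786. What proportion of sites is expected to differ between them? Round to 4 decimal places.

0.4870

p = (3/4)(1 − e^(−4d/3)) = 0.75 × (1 − e^(-1.048)) = 0.75 × (1 − 0.350638) = 0.487022.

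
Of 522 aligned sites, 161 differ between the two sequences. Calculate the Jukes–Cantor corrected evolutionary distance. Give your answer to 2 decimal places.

0.40

p = 161/522 ≈ 0.308429.
d = −(3/4) ln(1 − 4p/3) = −0.75 ln(1 − 0.411239) = −0.75 ln(0.588761)
  = −0.75 × (-0.529735) = 0.397301 substitutions/site.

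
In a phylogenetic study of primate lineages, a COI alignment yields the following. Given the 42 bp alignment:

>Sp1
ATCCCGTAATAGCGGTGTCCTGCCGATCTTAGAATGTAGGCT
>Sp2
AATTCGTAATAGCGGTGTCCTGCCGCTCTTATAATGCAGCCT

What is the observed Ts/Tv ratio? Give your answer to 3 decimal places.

Transitions are A↔G and C↔T; transversions are all other mismatches.
Transitions: 3. Transversions: 4.
R = 3/4 = 0.750.

0.750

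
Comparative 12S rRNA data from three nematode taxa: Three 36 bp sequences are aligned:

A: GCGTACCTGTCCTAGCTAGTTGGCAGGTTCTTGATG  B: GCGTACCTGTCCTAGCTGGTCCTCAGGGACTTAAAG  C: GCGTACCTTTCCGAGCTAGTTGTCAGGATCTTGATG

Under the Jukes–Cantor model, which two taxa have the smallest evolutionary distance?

A–B: 8/36 differ, p = 0.222, d = 0.264.
A–C: 4/36 differ, p = 0.111, d = 0.120.
B–C: 9/36 differ, p = 0.250, d = 0.304.
The smallest distance is between A and C.

A and C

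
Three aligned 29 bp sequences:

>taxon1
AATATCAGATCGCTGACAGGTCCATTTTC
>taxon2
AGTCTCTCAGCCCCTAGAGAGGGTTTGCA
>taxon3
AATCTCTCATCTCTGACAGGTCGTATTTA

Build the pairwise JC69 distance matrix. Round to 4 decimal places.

taxon1–taxon2: 17/29 sites differ → p ≈ 0.586207, d = −0.75 ln(1 − 0.781609) = 1.141101 ≈ 1.1411.
taxon1–taxon3: 8/29 sites differ → p ≈ 0.275862, d = −0.75 ln(1 − 0.367816) = 0.343931 ≈ 0.3439.
taxon2–taxon3: 12/29 sites differ → p ≈ 0.413793, d = −0.75 ln(1 − 0.551724) = 0.601760 ≈ 0.6018.

d(taxon1,taxon2) = 1.1411, d(taxon1,taxon3) = 0.3439, d(taxon2,taxon3) = 0.6018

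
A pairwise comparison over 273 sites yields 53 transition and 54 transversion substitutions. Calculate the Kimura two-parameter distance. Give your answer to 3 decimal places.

P = 53/273 ≈ 0.194139 and Q = 54/273 ≈ 0.197802.
Under the Kimura two-parameter model, d = −½ ln(1 − 2P − Q) − ¼ ln(1 − 2Q).
1 − 2P − Q = 0.41392, giving −½ ln(0.41392) = 0.441041.
1 − 2Q = 0.604396, giving −¼ ln(0.604396) = 0.125881.
d = 0.441041 + 0.125881 = 0.566922.

0.567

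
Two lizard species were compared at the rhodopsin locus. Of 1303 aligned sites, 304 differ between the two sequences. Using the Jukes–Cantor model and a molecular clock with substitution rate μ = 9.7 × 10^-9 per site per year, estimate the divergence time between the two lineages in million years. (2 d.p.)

p = 304/1303 ≈ 0.233308.
d = −(3/4) ln(1 − 4p/3) = −0.75 ln(1 − 0.311077) = −0.75 ln(0.688923)
  = −0.75 × (-0.372626) = 0.279470 substitutions/site.
Under a molecular clock d = 2μt, so t = d/(2μ) = 0.279470 / (2 × 9.7 × 10^-9) = 14.41 million years.

14.41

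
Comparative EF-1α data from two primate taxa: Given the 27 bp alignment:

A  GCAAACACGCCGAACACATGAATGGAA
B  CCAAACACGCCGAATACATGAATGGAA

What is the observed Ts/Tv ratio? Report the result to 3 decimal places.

Transitions are A↔G and C↔T; transversions are all other mismatches.
Transitions: 1. Transversions: 1.
R = 1/1 = 1.000.

1.000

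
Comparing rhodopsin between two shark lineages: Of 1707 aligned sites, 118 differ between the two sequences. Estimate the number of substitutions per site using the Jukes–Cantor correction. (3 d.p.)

0.073

p = 118/1707 ≈ 0.069127.
d = −(3/4) ln(1 − 4p/3) = −0.75 ln(1 − 0.092169) = −0.75 ln(0.907831)
  = −0.75 × (-0.096697) = 0.072523 substitutions/site.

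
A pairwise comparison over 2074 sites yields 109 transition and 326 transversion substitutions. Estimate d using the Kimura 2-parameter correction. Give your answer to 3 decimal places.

P = 109/2074 ≈ 0.052555 and Q = 326/2074 ≈ 0.157184.
Under the Kimura two-parameter model, d = −½ ln(1 − 2P − Q) − ¼ ln(1 − 2Q).
1 − 2P − Q = 0.737706, giving −½ ln(0.737706) = 0.152105.
1 − 2Q = 0.685632, giving −¼ ln(0.685632) = 0.094354.
d = 0.152105 + 0.094354 = 0.246459.

0.246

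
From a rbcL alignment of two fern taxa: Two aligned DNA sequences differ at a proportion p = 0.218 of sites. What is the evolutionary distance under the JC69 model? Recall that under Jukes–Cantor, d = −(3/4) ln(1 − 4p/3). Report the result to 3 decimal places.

d = −(3/4) ln(1 − 4p/3) = −0.75 ln(1 − 0.290667) = −0.75 ln(0.709333)
  = −0.75 × (-0.343430) = 0.257573 substitutions/site.

0.258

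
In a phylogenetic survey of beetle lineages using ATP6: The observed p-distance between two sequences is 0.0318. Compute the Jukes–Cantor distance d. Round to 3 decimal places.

d = −(3/4) ln(1 − 4p/3) = −0.75 ln(1 − 0.0424) = −0.75 ln(0.9576)
  = −0.75 × (-0.043325) = 0.032494 substitutions/site.

0.032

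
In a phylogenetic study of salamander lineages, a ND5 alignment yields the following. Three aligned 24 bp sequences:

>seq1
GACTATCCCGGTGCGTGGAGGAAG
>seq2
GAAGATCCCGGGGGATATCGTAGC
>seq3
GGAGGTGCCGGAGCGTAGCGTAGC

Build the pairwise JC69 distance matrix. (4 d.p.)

seq1–seq2: 11/24 sites differ → p ≈ 0.458333, d = −0.75 ln(1 − 0.611111) = 0.708346 ≈ 0.7083.
seq1–seq3: 11/24 sites differ → p ≈ 0.458333, d = −0.75 ln(1 − 0.611111) = 0.708346 ≈ 0.7083.
seq2–seq3: 7/24 sites differ → p ≈ 0.291667, d = −0.75 ln(1 − 0.388889) = 0.369358 ≈ 0.3694.

d(seq1,seq2) = 0.7083, d(seq1,seq3) = 0.7083, d(seq2,seq3) = 0.3694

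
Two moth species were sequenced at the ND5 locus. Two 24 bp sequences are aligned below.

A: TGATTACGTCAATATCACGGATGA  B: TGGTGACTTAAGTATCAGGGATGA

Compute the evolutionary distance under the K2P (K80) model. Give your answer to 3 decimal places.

0.304

Of 24 sites, 2 differences are transitions and 4 are transversions, so P = 2/24 ≈ 0.083333 and Q = 4/24 ≈ 0.166667.
Under the Kimura two-parameter model, d = −½ ln(1 − 2P − Q) − ¼ ln(1 − 2Q).
1 − 2P − Q = 0.666667, giving −½ ln(0.666667) = 0.202732.
1 − 2Q = 0.666666, giving −¼ ln(0.666666) = 0.101367.
d = 0.202732 + 0.101367 = 0.304099.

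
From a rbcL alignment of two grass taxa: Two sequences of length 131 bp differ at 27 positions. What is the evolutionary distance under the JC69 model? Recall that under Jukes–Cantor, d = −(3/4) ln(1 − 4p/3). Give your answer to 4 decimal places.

p = 27/131 ≈ 0.206107.
d = −(3/4) ln(1 − 4p/3) = −0.75 ln(1 − 0.274809) = −0.75 ln(0.725191)
  = −0.75 × (-0.321320) = 0.240990 substitutions/site.

0.2410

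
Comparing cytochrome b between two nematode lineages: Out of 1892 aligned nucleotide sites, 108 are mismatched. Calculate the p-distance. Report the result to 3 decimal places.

0.057

p = 108/1892 = 0.057082… ≈ 0.057 (to 3 d.p.).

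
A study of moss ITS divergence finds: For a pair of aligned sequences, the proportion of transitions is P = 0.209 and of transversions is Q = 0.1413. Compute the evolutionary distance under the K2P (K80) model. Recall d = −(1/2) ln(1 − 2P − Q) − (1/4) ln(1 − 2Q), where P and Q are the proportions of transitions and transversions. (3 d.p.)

0.493

Under the Kimura two-parameter model, d = −½ ln(1 − 2P − Q) − ¼ ln(1 − 2Q).
1 − 2P − Q = 0.4407, giving −½ ln(0.4407) = 0.409695.
1 − 2Q = 0.7174, giving −¼ ln(0.7174) = 0.083030.
d = 0.409695 + 0.083030 = 0.492725.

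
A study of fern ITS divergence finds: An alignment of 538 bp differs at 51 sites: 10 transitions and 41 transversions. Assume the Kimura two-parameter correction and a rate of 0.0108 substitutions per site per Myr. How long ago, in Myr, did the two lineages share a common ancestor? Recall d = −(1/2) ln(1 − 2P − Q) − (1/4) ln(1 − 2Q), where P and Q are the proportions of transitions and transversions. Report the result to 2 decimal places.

4.70

P = 10/538 ≈ 0.018587 and Q = 41/538 ≈ 0.076208.
Under the Kimura two-parameter model, d = −½ ln(1 − 2P − Q) − ¼ ln(1 − 2Q).
1 − 2P − Q = 0.886618, giving −½ ln(0.886618) = 0.060171.
1 − 2Q = 0.847584, giving −¼ ln(0.847584) = 0.041341.
d = 0.060171 + 0.041341 = 0.101512.
Under a molecular clock d = 2μt, so t = d/(2μ) = 0.101512 / (2 × 0.0108) = 4.70 Myr.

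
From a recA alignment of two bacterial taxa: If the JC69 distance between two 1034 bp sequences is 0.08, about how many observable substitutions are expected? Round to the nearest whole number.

Invert JC69: p = (3/4)(1 − e^(−4d/3)) = 0.75 × (1 − e^(-0.106667)) = 0.75 × (1 − 0.898825) = 0.075881.
Expected differing sites = pL ≈ 0.075881 × 1034 = 78.460954 ≈ 78.

78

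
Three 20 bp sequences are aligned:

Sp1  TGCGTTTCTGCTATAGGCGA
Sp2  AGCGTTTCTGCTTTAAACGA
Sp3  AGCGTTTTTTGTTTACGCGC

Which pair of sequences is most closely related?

Sp1–Sp2: 4/20 differ, p = 0.200, d = 0.233.
Sp1–Sp3: 7/20 differ, p = 0.350, d = 0.471.
Sp2–Sp3: 6/20 differ, p = 0.300, d = 0.383.
The smallest distance is between Sp1 and Sp2.

Sp1 and Sp2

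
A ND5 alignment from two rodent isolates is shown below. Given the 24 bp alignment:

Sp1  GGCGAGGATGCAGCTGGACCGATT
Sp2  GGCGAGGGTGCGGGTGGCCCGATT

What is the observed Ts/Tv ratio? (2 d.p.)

1.00

Transitions are A↔G and C↔T; transversions are all other mismatches.
Transitions: 2. Transversions: 2.
R = 2/2 = 1.00.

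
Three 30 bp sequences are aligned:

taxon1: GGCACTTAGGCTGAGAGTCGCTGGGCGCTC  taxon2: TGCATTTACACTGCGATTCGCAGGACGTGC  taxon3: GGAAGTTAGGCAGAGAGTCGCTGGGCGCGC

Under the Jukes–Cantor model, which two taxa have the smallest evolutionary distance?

taxon1 and taxon3

taxon1–taxon2: 10/30 differ, p = 0.333, d = 0.441.
taxon1–taxon3: 4/30 differ, p = 0.133, d = 0.147.
taxon2–taxon3: 11/30 differ, p = 0.367, d = 0.503.
The smallest distance is between taxon1 and taxon3.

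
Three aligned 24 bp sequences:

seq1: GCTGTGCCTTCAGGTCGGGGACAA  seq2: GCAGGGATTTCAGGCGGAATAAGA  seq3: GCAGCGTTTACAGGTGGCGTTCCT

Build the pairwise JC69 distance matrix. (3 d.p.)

seq1–seq2: 11/24 sites differ → p ≈ 0.458333, d = −0.75 ln(1 − 0.611111) = 0.708346 ≈ 0.708.
seq1–seq3: 11/24 sites differ → p ≈ 0.458333, d = −0.75 ln(1 − 0.611111) = 0.708346 ≈ 0.708.
seq2–seq3: 10/24 sites differ → p ≈ 0.416667, d = −0.75 ln(1 − 0.555556) = 0.608198 ≈ 0.608.

d(seq1,seq2) = 0.708, d(seq1,seq3) = 0.708, d(seq2,seq3) = 0.608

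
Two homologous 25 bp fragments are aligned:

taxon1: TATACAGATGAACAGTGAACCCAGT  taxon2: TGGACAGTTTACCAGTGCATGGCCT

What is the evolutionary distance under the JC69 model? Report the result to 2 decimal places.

0.66

The sequences differ at 11 of 25 sites, so p = 11/25 = 0.44.
d = −(3/4) ln(1 − 4p/3) = −0.75 ln(1 − 0.586667) = −0.75 ln(0.413333)
  = −0.75 × (-0.883502) = 0.662627 substitutions/site.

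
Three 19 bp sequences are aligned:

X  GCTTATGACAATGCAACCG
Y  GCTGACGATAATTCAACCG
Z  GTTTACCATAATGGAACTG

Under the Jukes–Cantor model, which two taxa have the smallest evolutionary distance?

X and Y

X–Y: 4/19 differ, p = 0.211, d = 0.247.
X–Z: 6/19 differ, p = 0.316, d = 0.410.
Y–Z: 6/19 differ, p = 0.316, d = 0.410.
The smallest distance is between X and Y.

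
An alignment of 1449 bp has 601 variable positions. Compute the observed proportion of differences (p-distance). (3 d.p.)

p = 601/1449 = 0.414768… ≈ 0.415 (to 3 d.p.).

0.415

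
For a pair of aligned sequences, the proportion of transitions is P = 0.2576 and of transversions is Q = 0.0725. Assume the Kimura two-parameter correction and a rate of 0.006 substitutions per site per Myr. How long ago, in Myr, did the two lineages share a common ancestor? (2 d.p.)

Under the Kimura two-parameter model, d = −½ ln(1 − 2P − Q) − ¼ ln(1 − 2Q).
1 − 2P − Q = 0.4123, giving −½ ln(0.4123) = 0.443002.
1 − 2Q = 0.855, giving −¼ ln(0.855) = 0.039163.
d = 0.443002 + 0.039163 = 0.482165.
Under a molecular clock d = 2μt, so t = d/(2μ) = 0.482165 / (2 × 0.006) = 40.18 Myr.

40.18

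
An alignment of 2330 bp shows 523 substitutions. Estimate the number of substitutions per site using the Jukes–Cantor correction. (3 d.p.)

p = 523/2330 ≈ 0.224464.
d = −(3/4) ln(1 − 4p/3) = −0.75 ln(1 − 0.299285) = −0.75 ln(0.700715)
  = −0.75 × (-0.355654) = 0.266741 substitutions/site.

0.267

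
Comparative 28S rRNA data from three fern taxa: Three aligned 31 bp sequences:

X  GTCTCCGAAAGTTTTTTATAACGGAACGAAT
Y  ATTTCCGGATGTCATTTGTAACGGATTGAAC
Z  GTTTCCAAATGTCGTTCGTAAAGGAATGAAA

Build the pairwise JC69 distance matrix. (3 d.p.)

X–Y: 10/31 sites differ → p ≈ 0.322581, d = −0.75 ln(1 − 0.430108) = 0.421731 ≈ 0.422.
X–Z: 10/31 sites differ → p ≈ 0.322581, d = −0.75 ln(1 − 0.430108) = 0.421731 ≈ 0.422.
Y–Z: 8/31 sites differ → p ≈ 0.258065, d = −0.75 ln(1 − 0.344087) = 0.316295 ≈ 0.316.

d(X,Y) = 0.422, d(X,Z) = 0.422, d(Y,Z) = 0.316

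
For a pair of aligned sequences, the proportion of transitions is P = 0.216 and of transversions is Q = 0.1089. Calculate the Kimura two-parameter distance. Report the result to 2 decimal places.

Under the Kimura two-parameter model, d = −½ ln(1 − 2P − Q) − ¼ ln(1 − 2Q).
1 − 2P − Q = 0.4591, giving −½ ln(0.4591) = 0.389244.
1 − 2Q = 0.7822, giving −¼ ln(0.7822) = 0.061411.
d = 0.389244 + 0.061411 = 0.450655.

0.45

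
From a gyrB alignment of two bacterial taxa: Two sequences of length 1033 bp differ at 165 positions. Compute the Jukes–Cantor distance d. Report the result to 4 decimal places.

p = 165/1033 ≈ 0.159729.
d = −(3/4) ln(1 − 4p/3) = −0.75 ln(1 − 0.212972) = −0.75 ln(0.787028)
  = −0.75 × (-0.239491) = 0.179618 substitutions/site.

0.1796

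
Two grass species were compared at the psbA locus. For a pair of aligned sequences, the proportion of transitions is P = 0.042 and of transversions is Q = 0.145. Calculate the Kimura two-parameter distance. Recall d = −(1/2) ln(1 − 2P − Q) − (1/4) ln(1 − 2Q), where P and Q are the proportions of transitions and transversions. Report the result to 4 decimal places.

Under the Kimura two-parameter model, d = −½ ln(1 − 2P − Q) − ¼ ln(1 − 2Q).
1 − 2P − Q = 0.771, giving −½ ln(0.771) = 0.130033.
1 − 2Q = 0.71, giving −¼ ln(0.71) = 0.085623.
d = 0.130033 + 0.085623 = 0.215656.

0.2157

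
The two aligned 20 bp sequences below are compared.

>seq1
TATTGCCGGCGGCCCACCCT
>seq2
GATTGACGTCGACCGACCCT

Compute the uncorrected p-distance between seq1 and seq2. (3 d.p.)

0.250

The sequences differ at 5 of 20 positions (sites 1, 6, 9, 12, 15).
p = 5/20 = 0.250.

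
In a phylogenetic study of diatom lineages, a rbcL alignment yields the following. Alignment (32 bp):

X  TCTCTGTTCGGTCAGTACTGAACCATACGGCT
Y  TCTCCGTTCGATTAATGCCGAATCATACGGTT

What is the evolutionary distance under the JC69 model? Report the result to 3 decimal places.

0.304

The sequences differ at 8 of 32 sites (5, 11, 13, 15, 17, 19, 23, 31), so p = 8/32 = 0.25.
d = −(3/4) ln(1 − 4p/3) = −0.75 ln(1 − 0.333333) = −0.75 ln(0.666667)
  = −0.75 × (-0.405465) = 0.304099 substitutions/site.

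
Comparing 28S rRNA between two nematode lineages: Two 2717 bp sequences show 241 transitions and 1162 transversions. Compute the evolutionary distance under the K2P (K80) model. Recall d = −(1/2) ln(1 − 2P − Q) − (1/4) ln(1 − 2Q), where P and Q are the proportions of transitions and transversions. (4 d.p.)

0.9479

P = 241/2717 ≈ 0.088701 and Q = 1162/2717 ≈ 0.427678.
Under the Kimura two-parameter model, d = −½ ln(1 − 2P − Q) − ¼ ln(1 − 2Q).
1 − 2P − Q = 0.39492, giving −½ ln(0.39492) = 0.464536.
1 − 2Q = 0.144644, giving −¼ ln(0.144644) = 0.483370.
d = 0.464536 + 0.483370 = 0.947906.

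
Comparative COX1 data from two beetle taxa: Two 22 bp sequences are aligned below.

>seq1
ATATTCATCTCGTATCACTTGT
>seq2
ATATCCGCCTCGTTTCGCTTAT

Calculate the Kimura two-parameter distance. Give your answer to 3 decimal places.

Of 22 sites, 5 differences are transitions and 1 are transversions, so P = 5/22 ≈ 0.227273 and Q = 1/22 ≈ 0.045455.
Under the Kimura two-parameter model, d = −½ ln(1 − 2P − Q) − ¼ ln(1 − 2Q).
1 − 2P − Q = 0.499999, giving −½ ln(0.499999) = 0.346575.
1 − 2Q = 0.90909, giving −¼ ln(0.90909) = 0.023828.
d = 0.346575 + 0.023828 = 0.370403.

0.370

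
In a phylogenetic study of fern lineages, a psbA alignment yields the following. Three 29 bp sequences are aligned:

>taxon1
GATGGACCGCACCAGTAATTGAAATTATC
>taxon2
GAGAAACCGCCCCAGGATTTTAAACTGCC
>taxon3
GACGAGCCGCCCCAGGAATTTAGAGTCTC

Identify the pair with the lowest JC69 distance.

taxon2 and taxon3

taxon1–taxon2: 10/29 differ, p = 0.345, d = 0.462.
taxon1–taxon3: 9/29 differ, p = 0.310, d = 0.401.
taxon2–taxon3: 8/29 differ, p = 0.276, d = 0.344.
The smallest distance is between taxon2 and taxon3.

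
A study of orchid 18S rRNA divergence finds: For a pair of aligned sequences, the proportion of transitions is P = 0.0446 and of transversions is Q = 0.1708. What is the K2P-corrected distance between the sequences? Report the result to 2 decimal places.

0.26

Under the Kimura two-parameter model, d = −½ ln(1 − 2P − Q) − ¼ ln(1 − 2Q).
1 − 2P − Q = 0.74, giving −½ ln(0.74) = 0.150553.
1 − 2Q = 0.6584, giving −¼ ln(0.6584) = 0.104486.
d = 0.150553 + 0.104486 = 0.255039.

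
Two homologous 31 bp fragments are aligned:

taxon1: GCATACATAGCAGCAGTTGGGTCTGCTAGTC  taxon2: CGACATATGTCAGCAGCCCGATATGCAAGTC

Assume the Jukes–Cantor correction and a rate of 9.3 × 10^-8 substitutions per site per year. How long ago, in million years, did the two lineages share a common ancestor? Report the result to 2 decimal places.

2.93

The sequences differ at 12 of 31 sites, so p = 12/31 ≈ 0.387097.
d = −(3/4) ln(1 − 4p/3) = −0.75 ln(1 − 0.516129) = −0.75 ln(0.483871)
  = −0.75 × (-0.725937) = 0.544453 substitutions/site.
Under a molecular clock d = 2μt, so t = d/(2μ) = 0.544453 / (2 × 9.3 × 10^-8) = 2.93 million years.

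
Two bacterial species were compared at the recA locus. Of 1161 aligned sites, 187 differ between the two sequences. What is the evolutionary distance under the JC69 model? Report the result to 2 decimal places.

p = 187/1161 ≈ 0.161068.
d = −(3/4) ln(1 − 4p/3) = −0.75 ln(1 − 0.214757) = −0.75 ln(0.785243)
  = −0.75 × (-0.241762) = 0.181322 substitutions/site.

0.18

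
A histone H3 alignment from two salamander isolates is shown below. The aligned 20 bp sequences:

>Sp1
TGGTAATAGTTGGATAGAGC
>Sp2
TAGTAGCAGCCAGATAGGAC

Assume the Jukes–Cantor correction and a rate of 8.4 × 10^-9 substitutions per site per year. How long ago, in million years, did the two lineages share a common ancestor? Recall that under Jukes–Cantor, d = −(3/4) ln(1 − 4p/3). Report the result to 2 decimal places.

34.02

The sequences differ at 8 of 20 sites (2, 6, 7, 10, 11, 12, 18, 19), so p = 8/20 = 0.4.
d = −(3/4) ln(1 − 4p/3) = −0.75 ln(1 − 0.533333) = −0.75 ln(0.466667)
  = −0.75 × (-0.762139) = 0.571604 substitutions/site.
Under a molecular clock d = 2μt, so t = d/(2μ) = 0.571604 / (2 × 8.4 × 10^-9) = 34.02 million years.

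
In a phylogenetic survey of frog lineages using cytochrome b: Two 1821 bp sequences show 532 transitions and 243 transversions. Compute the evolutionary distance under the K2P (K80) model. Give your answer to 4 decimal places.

P = 532/1821 ≈ 0.292147 and Q = 243/1821 ≈ 0.133443.
Under the Kimura two-parameter model, d = −½ ln(1 − 2P − Q) − ¼ ln(1 − 2Q).
1 − 2P − Q = 0.282263, giving −½ ln(0.282263) = 0.632458.
1 − 2Q = 0.733114, giving −¼ ln(0.733114) = 0.077614.
d = 0.632458 + 0.077614 = 0.710072.

0.7101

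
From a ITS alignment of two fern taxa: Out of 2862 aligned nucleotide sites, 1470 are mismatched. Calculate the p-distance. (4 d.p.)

p = 1470/2862 = 0.513626… ≈ 0.5136 (to 4 d.p.).

0.5136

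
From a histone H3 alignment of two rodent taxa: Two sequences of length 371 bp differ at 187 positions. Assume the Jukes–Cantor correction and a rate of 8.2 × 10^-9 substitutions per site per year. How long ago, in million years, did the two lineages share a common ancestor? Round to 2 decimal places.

p = 187/371 ≈ 0.504043.
d = −(3/4) ln(1 − 4p/3) = −0.75 ln(1 − 0.672057) = −0.75 ln(0.327943)
  = −0.75 × (-1.114915) = 0.836186 substitutions/site.
Under a molecular clock d = 2μt, so t = d/(2μ) = 0.836186 / (2 × 8.2 × 10^-9) = 50.99 million years.

50.99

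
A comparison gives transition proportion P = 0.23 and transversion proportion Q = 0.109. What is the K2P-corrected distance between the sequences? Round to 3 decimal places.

0.482

Under the Kimura two-parameter model, d = −½ ln(1 − 2P − Q) − ¼ ln(1 − 2Q).
1 − 2P − Q = 0.431, giving −½ ln(0.431) = 0.420824.
1 − 2Q = 0.782, giving −¼ ln(0.782) = 0.061475.
d = 0.420824 + 0.061475 = 0.482299.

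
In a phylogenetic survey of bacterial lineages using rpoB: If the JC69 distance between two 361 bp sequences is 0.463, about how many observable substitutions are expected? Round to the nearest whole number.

125

Invert JC69: p = (3/4)(1 − e^(−4d/3)) = 0.75 × (1 − e^(-0.617333)) = 0.75 × (1 − 0.539381) = 0.345464.
Expected differing sites = pL ≈ 0.345464 × 361 = 124.712504 ≈ 125.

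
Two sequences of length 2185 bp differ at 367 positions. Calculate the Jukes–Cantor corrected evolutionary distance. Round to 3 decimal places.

p = 367/2185 ≈ 0.167963.
d = −(3/4) ln(1 − 4p/3) = −0.75 ln(1 − 0.223951) = −0.75 ln(0.776049)
  = −0.75 × (-0.253540) = 0.190155 substitutions/site.

0.190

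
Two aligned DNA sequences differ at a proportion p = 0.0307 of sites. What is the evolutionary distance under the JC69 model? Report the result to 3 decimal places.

d = −(3/4) ln(1 − 4p/3) = −0.75 ln(1 − 0.040933) = −0.75 ln(0.959067)
  = −0.75 × (-0.041794) = 0.031346 substitutions/site.

0.031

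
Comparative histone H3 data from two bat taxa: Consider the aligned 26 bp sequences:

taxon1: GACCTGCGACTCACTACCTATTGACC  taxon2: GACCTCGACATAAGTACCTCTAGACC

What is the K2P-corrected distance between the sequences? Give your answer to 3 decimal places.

0.482

Of 26 sites, 1 differences are transitions and 8 are transversions, so P = 1/26 ≈ 0.038462 and Q = 8/26 ≈ 0.307692.
Under the Kimura two-parameter model, d = −½ ln(1 − 2P − Q) − ¼ ln(1 − 2Q).
1 − 2P − Q = 0.615384, giving −½ ln(0.615384) = 0.242754.
1 − 2Q = 0.384616, giving −¼ ln(0.384616) = 0.238877.
d = 0.242754 + 0.238877 = 0.481631.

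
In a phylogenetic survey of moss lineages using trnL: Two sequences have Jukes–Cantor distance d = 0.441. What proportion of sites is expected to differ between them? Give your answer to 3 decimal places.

p = (3/4)(1 − e^(−4d/3)) = 0.75 × (1 − e^(-0.588)) = 0.75 × (1 − 0.555437) = 0.333422.

0.333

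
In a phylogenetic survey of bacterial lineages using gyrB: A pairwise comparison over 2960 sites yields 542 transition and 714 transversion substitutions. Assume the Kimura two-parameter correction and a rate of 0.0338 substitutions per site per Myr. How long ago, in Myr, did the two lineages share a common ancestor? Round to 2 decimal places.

9.35

P = 542/2960 ≈ 0.183108 and Q = 714/2960 ≈ 0.241216.
Under the Kimura two-parameter model, d = −½ ln(1 − 2P − Q) − ¼ ln(1 − 2Q).
1 − 2P − Q = 0.392568, giving −½ ln(0.392568) = 0.467523.
1 − 2Q = 0.517568, giving −¼ ln(0.517568) = 0.164654.
d = 0.467523 + 0.164654 = 0.632177.
Under a molecular clock d = 2μt, so t = d/(2μ) = 0.632177 / (2 × 0.0338) = 9.35 Myr.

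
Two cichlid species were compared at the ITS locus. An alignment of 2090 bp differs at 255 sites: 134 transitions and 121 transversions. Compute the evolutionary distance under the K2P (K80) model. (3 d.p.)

P = 134/2090 ≈ 0.064115 and Q = 121/2090 ≈ 0.057895.
Under the Kimura two-parameter model, d = −½ ln(1 − 2P − Q) − ¼ ln(1 − 2Q).
1 − 2P − Q = 0.813875, giving −½ ln(0.813875) = 0.102974.
1 − 2Q = 0.88421, giving −¼ ln(0.88421) = 0.030765.
d = 0.102974 + 0.030765 = 0.133739.

0.134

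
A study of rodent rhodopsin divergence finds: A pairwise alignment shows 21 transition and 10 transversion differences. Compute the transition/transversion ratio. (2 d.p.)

2.10

R = 21/10 = 2.10.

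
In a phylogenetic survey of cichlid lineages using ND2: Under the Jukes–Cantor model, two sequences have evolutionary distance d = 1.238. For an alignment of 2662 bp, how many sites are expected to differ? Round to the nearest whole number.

Invert JC69: p = (3/4)(1 − e^(−4d/3)) = 0.75 × (1 − e^(-1.650667)) = 0.75 × (1 − 0.191922) = 0.606059.
Expected differing sites = pL ≈ 0.606059 × 2662 = 1613.329058 ≈ 1613.

1613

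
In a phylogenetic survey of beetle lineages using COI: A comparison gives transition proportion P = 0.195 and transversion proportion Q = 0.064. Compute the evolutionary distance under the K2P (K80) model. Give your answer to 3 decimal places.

0.337

Under the Kimura two-parameter model, d = −½ ln(1 − 2P − Q) − ¼ ln(1 − 2Q).
1 − 2P − Q = 0.546, giving −½ ln(0.546) = 0.302568.
1 − 2Q = 0.872, giving −¼ ln(0.872) = 0.034241.
d = 0.302568 + 0.034241 = 0.336809.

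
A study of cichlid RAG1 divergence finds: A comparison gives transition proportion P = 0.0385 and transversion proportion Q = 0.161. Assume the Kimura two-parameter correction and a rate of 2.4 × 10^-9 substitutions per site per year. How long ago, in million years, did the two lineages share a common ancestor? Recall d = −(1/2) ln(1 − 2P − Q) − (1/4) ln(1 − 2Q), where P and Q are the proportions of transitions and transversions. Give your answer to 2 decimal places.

Under the Kimura two-parameter model, d = −½ ln(1 − 2P − Q) − ¼ ln(1 − 2Q).
1 − 2P − Q = 0.762, giving −½ ln(0.762) = 0.135904.
1 − 2Q = 0.678, giving −¼ ln(0.678) = 0.097152.
d = 0.135904 + 0.097152 = 0.233056.
Under a molecular clock d = 2μt, so t = d/(2μ) = 0.233056 / (2 × 2.4 × 10^-9) = 48.55 million years.

48.55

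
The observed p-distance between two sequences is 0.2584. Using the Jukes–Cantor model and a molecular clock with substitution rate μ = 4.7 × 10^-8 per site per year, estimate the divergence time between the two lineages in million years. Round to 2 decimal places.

d = −(3/4) ln(1 − 4p/3) = −0.75 ln(1 − 0.344533) = −0.75 ln(0.655467)
  = −0.75 × (-0.422407) = 0.316805 substitutions/site.
Under a molecular clock d = 2μt, so t = d/(2μ) = 0.316805 / (2 × 4.7 × 10^-8) = 3.37 million years.

3.37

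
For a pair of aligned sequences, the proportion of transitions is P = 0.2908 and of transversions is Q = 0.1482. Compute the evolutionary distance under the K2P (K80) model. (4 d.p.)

0.7422

Under the Kimura two-parameter model, d = −½ ln(1 − 2P − Q) − ¼ ln(1 − 2Q).
1 − 2P − Q = 0.2702, giving −½ ln(0.2702) = 0.654296.
1 − 2Q = 0.7036, giving −¼ ln(0.7036) = 0.087886.
d = 0.654296 + 0.087886 = 0.742182.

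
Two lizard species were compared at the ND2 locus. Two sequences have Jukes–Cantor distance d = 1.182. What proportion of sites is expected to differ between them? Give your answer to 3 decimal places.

p = (3/4)(1 − e^(−4d/3)) = 0.75 × (1 − e^(-1.576)) = 0.75 × (1 − 0.206801) = 0.594899.

0.595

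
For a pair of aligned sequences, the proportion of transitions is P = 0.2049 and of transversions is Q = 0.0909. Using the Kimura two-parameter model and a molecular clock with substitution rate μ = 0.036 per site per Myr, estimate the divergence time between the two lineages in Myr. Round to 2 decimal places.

Under the Kimura two-parameter model, d = −½ ln(1 − 2P − Q) − ¼ ln(1 − 2Q).
1 − 2P − Q = 0.4993, giving −½ ln(0.4993) = 0.347274.
1 − 2Q = 0.8182, giving −¼ ln(0.8182) = 0.050162.
d = 0.347274 + 0.050162 = 0.397436.
Under a molecular clock d = 2μt, so t = d/(2μ) = 0.397436 / (2 × 0.036) = 5.52 Myr.

5.52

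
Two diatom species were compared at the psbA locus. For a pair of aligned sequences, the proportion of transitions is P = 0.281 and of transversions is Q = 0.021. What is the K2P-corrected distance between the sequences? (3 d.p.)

0.448

Under the Kimura two-parameter model, d = −½ ln(1 − 2P − Q) − ¼ ln(1 − 2Q).
1 − 2P − Q = 0.417, giving −½ ln(0.417) = 0.437335.
1 − 2Q = 0.958, giving −¼ ln(0.958) = 0.010727.
d = 0.437335 + 0.010727 = 0.448062.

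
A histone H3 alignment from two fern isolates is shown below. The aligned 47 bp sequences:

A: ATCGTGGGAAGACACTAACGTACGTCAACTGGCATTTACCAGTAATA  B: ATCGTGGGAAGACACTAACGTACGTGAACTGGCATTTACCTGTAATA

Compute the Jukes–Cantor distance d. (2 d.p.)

The sequences differ at 2 of 47 sites (26, 41), so p = 2/47 ≈ 0.042553.
d = −(3/4) ln(1 − 4p/3) = −0.75 ln(1 − 0.056737) = −0.75 ln(0.943263)
  = −0.75 × (-0.058410) = 0.043808 substitutions/site.

0.04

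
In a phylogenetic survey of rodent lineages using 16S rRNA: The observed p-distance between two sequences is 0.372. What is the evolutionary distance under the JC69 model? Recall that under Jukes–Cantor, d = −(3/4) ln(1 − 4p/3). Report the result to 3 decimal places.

0.514

d = −(3/4) ln(1 − 4p/3) = −0.75 ln(1 − 0.496) = −0.75 ln(0.504)
  = −0.75 × (-0.685179) = 0.513884 substitutions/site.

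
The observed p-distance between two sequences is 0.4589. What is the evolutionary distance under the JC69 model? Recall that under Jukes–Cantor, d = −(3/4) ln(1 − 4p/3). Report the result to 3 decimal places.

d = −(3/4) ln(1 − 4p/3) = −0.75 ln(1 − 0.611867) = −0.75 ln(0.388133)
  = −0.75 × (-0.946407) = 0.709805 substitutions/site.

0.710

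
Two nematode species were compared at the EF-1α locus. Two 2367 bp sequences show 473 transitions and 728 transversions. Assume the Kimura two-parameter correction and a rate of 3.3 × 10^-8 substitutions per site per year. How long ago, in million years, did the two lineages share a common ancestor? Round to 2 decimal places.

P = 473/2367 ≈ 0.199831 and Q = 728/2367 ≈ 0.307562.
Under the Kimura two-parameter model, d = −½ ln(1 − 2P − Q) − ¼ ln(1 − 2Q).
1 − 2P − Q = 0.292776, giving −½ ln(0.292776) = 0.614174.
1 − 2Q = 0.384876, giving −¼ ln(0.384876) = 0.238709.
d = 0.614174 + 0.238709 = 0.852883.
Under a molecular clock d = 2μt, so t = d/(2μ) = 0.852883 / (2 × 3.3 × 10^-8) = 12.92 million years.

12.92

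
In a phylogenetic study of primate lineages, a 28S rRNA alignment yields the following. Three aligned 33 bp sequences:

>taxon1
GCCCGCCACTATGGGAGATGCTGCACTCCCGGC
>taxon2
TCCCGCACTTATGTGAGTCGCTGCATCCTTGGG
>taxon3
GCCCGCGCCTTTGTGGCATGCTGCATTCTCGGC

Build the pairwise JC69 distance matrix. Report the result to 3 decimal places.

d(taxon1,taxon2) = 0.497, d(taxon1,taxon3) = 0.293, d(taxon2,taxon3) = 0.441

taxon1–taxon2: 12/33 sites differ → p ≈ 0.363636, d = −0.75 ln(1 − 0.484848) = 0.497470 ≈ 0.497.
taxon1–taxon3: 8/33 sites differ → p ≈ 0.242424, d = −0.75 ln(1 − 0.323232) = 0.292820 ≈ 0.293.
taxon2–taxon3: 11/33 sites differ → p ≈ 0.333333, d = −0.75 ln(1 − 0.444444) = 0.440839 ≈ 0.441.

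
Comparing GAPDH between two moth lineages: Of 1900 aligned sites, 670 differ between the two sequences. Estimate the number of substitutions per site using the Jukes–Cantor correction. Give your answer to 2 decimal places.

0.48

p = 670/1900 ≈ 0.352632.
d = −(3/4) ln(1 − 4p/3) = −0.75 ln(1 − 0.470176) = −0.75 ln(0.529824)
  = −0.75 × (-0.635210) = 0.476408 substitutions/site.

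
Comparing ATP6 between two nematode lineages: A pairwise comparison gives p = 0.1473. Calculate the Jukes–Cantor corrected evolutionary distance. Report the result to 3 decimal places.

d = −(3/4) ln(1 − 4p/3) = −0.75 ln(1 − 0.1964) = −0.75 ln(0.8036)
  = −0.75 × (-0.218654) = 0.163991 substitutions/site.

0.164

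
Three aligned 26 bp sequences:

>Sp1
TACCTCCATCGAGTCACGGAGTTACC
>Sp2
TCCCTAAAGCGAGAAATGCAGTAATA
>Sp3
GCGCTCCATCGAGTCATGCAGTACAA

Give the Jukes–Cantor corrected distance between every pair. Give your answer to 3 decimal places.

d(Sp1,Sp2) = 0.623, d(Sp1,Sp3) = 0.464, d(Sp2,Sp3) = 0.464

Sp1–Sp2: 11/26 sites differ → p ≈ 0.423077, d = −0.75 ln(1 − 0.564103) = 0.622762 ≈ 0.623.
Sp1–Sp3: 9/26 sites differ → p ≈ 0.346154, d = −0.75 ln(1 − 0.461539) = 0.464280 ≈ 0.464.
Sp2–Sp3: 9/26 sites differ → p ≈ 0.346154, d = −0.75 ln(1 − 0.461539) = 0.464280 ≈ 0.464.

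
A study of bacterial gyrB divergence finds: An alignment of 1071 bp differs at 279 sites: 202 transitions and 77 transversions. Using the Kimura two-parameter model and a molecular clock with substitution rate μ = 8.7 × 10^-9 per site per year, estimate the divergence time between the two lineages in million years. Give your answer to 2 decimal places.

19.36

P = 202/1071 ≈ 0.188609 and Q = 77/1071 ≈ 0.071895.
Under the Kimura two-parameter model, d = −½ ln(1 − 2P − Q) − ¼ ln(1 − 2Q).
1 − 2P − Q = 0.550887, giving −½ ln(0.550887) = 0.298113.
1 − 2Q = 0.85621, giving −¼ ln(0.85621) = 0.038810.
d = 0.298113 + 0.038810 = 0.336923.
Under a molecular clock d = 2μt, so t = d/(2μ) = 0.336923 / (2 × 8.7 × 10^-9) = 19.36 million years.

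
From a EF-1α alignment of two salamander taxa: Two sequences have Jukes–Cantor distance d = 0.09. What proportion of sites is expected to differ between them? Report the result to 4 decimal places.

0.0848

p = (3/4)(1 − e^(−4d/3)) = 0.75 × (1 − e^(-0.12)) = 0.75 × (1 − 0.886920) = 0.084810.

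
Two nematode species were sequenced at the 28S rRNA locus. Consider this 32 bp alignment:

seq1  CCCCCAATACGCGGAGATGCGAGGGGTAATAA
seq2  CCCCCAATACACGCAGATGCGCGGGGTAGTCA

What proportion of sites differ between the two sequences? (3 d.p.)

The sequences differ at 5 of 32 positions (sites 11, 14, 22, 29, 31).
p = 5/32 = 0.15625 ≈ 0.156 (to 3 d.p.).

0.156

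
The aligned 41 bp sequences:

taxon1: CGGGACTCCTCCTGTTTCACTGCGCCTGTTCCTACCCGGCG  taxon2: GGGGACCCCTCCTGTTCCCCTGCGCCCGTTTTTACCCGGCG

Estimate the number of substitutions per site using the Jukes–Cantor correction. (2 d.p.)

0.19

The sequences differ at 7 of 41 sites (1, 7, 17, 19, 27, 31, 32), so p = 7/41 ≈ 0.170732.
d = −(3/4) ln(1 − 4p/3) = −0.75 ln(1 − 0.227643) = −0.75 ln(0.772357)
  = −0.75 × (-0.258308) = 0.193731 substitutions/site.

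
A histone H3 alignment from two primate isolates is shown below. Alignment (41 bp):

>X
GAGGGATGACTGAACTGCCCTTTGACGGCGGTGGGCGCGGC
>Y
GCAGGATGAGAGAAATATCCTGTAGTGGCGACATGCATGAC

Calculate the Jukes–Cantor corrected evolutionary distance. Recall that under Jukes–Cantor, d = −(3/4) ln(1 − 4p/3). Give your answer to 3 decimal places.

0.660

The sequences differ at 18 of 41 sites, so p = 18/41 ≈ 0.439024.
d = −(3/4) ln(1 − 4p/3) = −0.75 ln(1 − 0.585365) = −0.75 ln(0.414635)
  = −0.75 × (-0.880357) = 0.660268 substitutions/site.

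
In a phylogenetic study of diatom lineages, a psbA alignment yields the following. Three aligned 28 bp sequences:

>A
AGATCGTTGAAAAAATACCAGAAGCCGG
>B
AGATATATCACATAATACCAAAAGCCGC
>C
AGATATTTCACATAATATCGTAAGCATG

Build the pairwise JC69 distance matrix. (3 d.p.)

A–B: 8/28 sites differ → p ≈ 0.285714, d = −0.75 ln(1 − 0.380952) = 0.359679 ≈ 0.360.
A–C: 10/28 sites differ → p ≈ 0.357143, d = −0.75 ln(1 − 0.476191) = 0.484971 ≈ 0.485.
B–C: 7/28 sites differ → p = 0.25, d = −0.75 ln(1 − 0.333333) = 0.304098 ≈ 0.304.

d(A,B) = 0.360, d(A,C) = 0.485, d(B,C) = 0.304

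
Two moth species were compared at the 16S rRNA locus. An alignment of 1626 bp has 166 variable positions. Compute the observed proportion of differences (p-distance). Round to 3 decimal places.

p = 166/1626 = 0.102091… ≈ 0.102 (to 3 d.p.).

0.102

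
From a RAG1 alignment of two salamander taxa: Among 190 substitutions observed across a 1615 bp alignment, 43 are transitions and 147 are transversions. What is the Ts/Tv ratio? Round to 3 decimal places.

0.293

R = 43/147 = 0.292517… ≈ 0.293 (to 3 d.p.).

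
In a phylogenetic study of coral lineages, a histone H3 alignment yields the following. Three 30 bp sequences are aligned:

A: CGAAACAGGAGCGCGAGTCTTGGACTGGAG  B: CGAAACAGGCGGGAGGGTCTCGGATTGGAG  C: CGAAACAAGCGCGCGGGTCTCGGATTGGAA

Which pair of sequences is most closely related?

B and C

A–B: 6/30 differ, p = 0.200, d = 0.233.
A–C: 6/30 differ, p = 0.200, d = 0.233.
B–C: 4/30 differ, p = 0.133, d = 0.147.
The smallest distance is between B and C.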